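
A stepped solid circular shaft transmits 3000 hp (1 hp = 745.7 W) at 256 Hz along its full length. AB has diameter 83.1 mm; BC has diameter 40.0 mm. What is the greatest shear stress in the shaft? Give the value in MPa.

ω = 2π·256 = 1608 rad/s, so T = P/ω = 3000×745.7 / 1608 = 1391 N·m.
Under the same torque, τ_max = 16T/(πd³) is largest where d is smallest — segment BC (d = 40.0 mm).
τ_max = 16·1391/(π·(0.0400)³) = 1.107×10^8 Pa.

111 MPa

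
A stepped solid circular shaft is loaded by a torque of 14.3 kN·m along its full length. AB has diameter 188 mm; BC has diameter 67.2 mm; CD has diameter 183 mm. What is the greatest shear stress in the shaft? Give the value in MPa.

240 MPa

Under the same torque, τ_max = 16T/(πd³) is largest where d is smallest — segment BC (d = 67.2 mm).
τ_max = 16·14300/(π·(0.0672)³) = 2.400×10^8 Pa.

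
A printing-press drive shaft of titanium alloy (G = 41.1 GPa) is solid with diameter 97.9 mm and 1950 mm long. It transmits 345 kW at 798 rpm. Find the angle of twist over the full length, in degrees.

1.24°

ω = 2π·798/60 = 83.57 rad/s, so T = P/ω = 345×10³ / 83.57 = 4128 N·m.
J = πd⁴/32 = π(0.0979)⁴/32 = 9.018×10^-6 m⁴.
θ = T·L/(G·J) = 4128 × 1.95 / (41.1×10⁹ × 9.018×10^-6) = 0.02172 rad.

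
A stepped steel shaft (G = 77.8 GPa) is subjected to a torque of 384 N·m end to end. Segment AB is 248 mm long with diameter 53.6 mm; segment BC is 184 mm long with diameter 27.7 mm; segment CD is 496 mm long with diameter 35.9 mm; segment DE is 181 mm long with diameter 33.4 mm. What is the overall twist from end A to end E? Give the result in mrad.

J_AB = π(0.0536)⁴/32 = 8.10×10^-7 m⁴; J_BC = π(0.0277)⁴/32 = 5.78×10^-8 m⁴; J_CD = π(0.0359)⁴/32 = 1.63×10^-7 m⁴; J_DE = π(0.0334)⁴/32 = 1.22×10^-7 m⁴.
θ = (T/G)·Σ L_i/J_i = (384.0/77.8×10⁹)·(0.248/8.10×10^-7 + 0.184/5.78×10^-8 + 0.496/1.63×10^-7 + 0.181/1.22×10^-7) = 0.03955 rad.

39.5 mrad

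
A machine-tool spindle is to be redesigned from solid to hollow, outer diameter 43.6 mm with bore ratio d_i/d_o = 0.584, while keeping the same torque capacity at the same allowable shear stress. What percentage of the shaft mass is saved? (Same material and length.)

Equal τ_max and T ⇒ the solid shaft needs d_s³ = d_o³(1−k⁴), so d_s = 43.6·(1−0.584⁴)^(1/3) = 41.84 mm.
Area ratio A_h/A_s = d_o²(1−k²)/d_s² = (1−k²)/(1−k⁴)^(2/3) = 0.7156.
Mass saving = 1 − 0.7156 = 28.4 %.

28.4 %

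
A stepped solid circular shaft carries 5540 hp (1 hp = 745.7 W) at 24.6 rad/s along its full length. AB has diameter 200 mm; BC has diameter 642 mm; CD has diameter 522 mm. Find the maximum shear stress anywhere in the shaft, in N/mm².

ω = 24.6 rad/s, so T = P/ω = 5540×745.7 / 24.60 = 167900 N·m.
Under the same torque, τ_max = 16T/(πd³) is largest where d is smallest — segment AB (d = 200 mm).
τ_max = 16·167900/(π·(0.200)³) = 1.069×10^8 Pa.

107 N/mm²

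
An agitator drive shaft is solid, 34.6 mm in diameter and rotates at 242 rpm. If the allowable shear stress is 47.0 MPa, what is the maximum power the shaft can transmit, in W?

9690 W

J = πd⁴/32 = π(0.0346)⁴/32 = 1.407×10^-7 m⁴.
T_max = τ_allow·J/r = 4.70×10^7 × 1.407×10^-7 / 0.0173 = 382.3 N·m.
ω = 2π·242/60 = 25.34 rad/s, so P_max = T_max·ω = 9687 W.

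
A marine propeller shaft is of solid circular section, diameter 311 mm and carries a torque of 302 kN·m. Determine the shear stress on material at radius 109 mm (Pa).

J = πd⁴/32 = π(0.311)⁴/32 = 9.184×10^-4 m⁴.
Shear stress varies linearly with radius: τ = T·r/J = 302000 × 0.109 / 9.184×10^-4 = 3.584×10^7 Pa.

3.58e7 Pa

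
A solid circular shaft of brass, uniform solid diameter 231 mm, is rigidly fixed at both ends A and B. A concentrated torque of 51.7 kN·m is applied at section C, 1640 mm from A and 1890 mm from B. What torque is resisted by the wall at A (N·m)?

With uniform GJ and both ends fixed, compatibility θ_AC = θ_CB gives T_A·a = T_B·b, together with T_A + T_B = T₀.
T_A = T₀·b/(a+b) = 51700·1890/3530 = 27680 N·m; T_B = 24020 N·m.

27700 N·m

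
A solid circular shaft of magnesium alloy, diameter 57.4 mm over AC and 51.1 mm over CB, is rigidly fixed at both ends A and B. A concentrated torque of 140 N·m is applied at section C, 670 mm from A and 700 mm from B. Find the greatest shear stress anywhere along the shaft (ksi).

Compatibility: T_A·a/J_AC = T_B·b/J_CB with T_A + T_B = T₀.
J_AC = 1.07×10^-6 m⁴, J_CB = 6.69×10^-7 m⁴, so T_A = T₀·(J_AC/a)/((J_AC/a)+(J_CB/b)) = 87.43 N·m, T_B = 52.57 N·m.
τ in each portion: τ_AC = 2.35×10^6 Pa, τ_CB = 2.01×10^6 Pa; maximum is in AC.
τ_max = T_AC·r/J = 87.43·0.0287/1.07×10^-6 = 2.355×10^6 Pa.

0.342 ksi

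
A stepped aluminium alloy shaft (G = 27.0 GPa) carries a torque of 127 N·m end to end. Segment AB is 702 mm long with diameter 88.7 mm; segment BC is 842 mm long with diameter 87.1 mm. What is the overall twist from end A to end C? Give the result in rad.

0.00124 rad

J_AB = π(0.0887)⁴/32 = 6.08×10^-6 m⁴; J_BC = π(0.0871)⁴/32 = 5.65×10^-6 m⁴.
θ = (T/G)·Σ L_i/J_i = (127.0/27.0×10⁹)·(0.702/6.08×10^-6 + 0.842/5.65×10^-6) = 1.244×10^-3 rad.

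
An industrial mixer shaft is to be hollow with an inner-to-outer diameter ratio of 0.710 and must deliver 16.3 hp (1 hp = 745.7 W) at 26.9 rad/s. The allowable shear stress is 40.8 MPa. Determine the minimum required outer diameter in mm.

ω = 26.9 rad/s, so T = P/ω = 16.3×745.7 / 26.90 = 451.9 N·m.
For a hollow shaft with d_i/d_o = 0.710: τ_max = 16T/(π d_o³ (1−k⁴)), so d_o = [16T/(π τ_allow (1−k⁴))]^(1/3) = [16·451.9/(π·4.08×10^7·0.7459)]^(1/3) = 0.04229 m.

42.3 mm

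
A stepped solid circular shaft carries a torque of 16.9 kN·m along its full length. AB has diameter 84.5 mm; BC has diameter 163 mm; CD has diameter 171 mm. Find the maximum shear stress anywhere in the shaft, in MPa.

Under the same torque, τ_max = 16T/(πd³) is largest where d is smallest — segment AB (d = 84.5 mm).
τ_max = 16·16900/(π·(0.0845)³) = 1.427×10^8 Pa.

143 MPa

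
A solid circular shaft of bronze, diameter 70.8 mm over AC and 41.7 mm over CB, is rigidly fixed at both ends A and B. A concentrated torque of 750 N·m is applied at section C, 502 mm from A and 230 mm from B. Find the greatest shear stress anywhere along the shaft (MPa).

11.0 MPa

Compatibility: T_A·a/J_AC = T_B·b/J_CB with T_A + T_B = T₀.
J_AC = 2.47×10^-6 m⁴, J_CB = 2.97×10^-7 m⁴, so T_A = T₀·(J_AC/a)/((J_AC/a)+(J_CB/b)) = 594.0 N·m, T_B = 156.0 N·m.
τ in each portion: τ_AC = 8.52×10^6 Pa, τ_CB = 1.10×10^7 Pa; maximum is in CB.
τ_max = T_CB·r/J = 156.0·0.0209/2.97×10^-7 = 1.096×10^7 Pa.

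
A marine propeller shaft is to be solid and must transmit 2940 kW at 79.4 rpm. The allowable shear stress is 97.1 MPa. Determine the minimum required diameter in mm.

265 mm

ω = 2π·79.4/60 = 8.315 rad/s, so T = P/ω = 2940×10³ / 8.315 = 353600 N·m.
For a solid shaft τ_max = 16T/(πd³), so d = (16T/(π τ_allow))^(1/3) = (16·353600/(π·9.71×10^7))^(1/3) = 0.2647 m.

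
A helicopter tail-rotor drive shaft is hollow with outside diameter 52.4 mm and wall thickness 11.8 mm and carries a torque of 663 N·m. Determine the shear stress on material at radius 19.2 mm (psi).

2740 psi

J = π(d_o⁴ − d_i⁴)/32 = π(0.0524⁴ − 0.0288⁴)/32 = 6.726×10^-7 m⁴.
Shear stress varies linearly with radius: τ = T·r/J = 663.0 × 0.0192 / 6.726×10^-7 = 1.893×10^7 Pa.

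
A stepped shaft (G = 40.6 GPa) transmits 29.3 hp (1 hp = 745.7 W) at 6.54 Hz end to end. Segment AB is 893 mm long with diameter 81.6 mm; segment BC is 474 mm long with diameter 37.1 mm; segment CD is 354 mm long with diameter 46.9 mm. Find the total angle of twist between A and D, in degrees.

ω = 2π·6.54 = 41.09 rad/s, so T = P/ω = 29.3×745.7 / 41.09 = 531.7 N·m.
J_AB = π(0.0816)⁴/32 = 4.35×10^-6 m⁴; J_BC = π(0.0371)⁴/32 = 1.86×10^-7 m⁴; J_CD = π(0.0469)⁴/32 = 4.75×10^-7 m⁴.
θ = (T/G)·Σ L_i/J_i = (531.7/40.6×10⁹)·(0.893/4.35×10^-6 + 0.474/1.86×10^-7 + 0.354/4.75×10^-7) = 0.04582 rad.

2.63°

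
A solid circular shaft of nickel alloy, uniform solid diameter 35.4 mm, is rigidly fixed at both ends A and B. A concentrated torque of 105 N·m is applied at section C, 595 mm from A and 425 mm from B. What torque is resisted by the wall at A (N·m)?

43.8 N·m

With uniform GJ and both ends fixed, compatibility θ_AC = θ_CB gives T_A·a = T_B·b, together with T_A + T_B = T₀.
T_A = T₀·b/(a+b) = 105.0·425/1020 = 43.75 N·m; T_B = 61.25 N·m.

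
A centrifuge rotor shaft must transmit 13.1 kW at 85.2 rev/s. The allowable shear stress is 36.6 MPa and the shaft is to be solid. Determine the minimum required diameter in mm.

15.0 mm

ω = 2π·85.2 = 535.3 rad/s, so T = P/ω = 13.1×10³ / 535.3 = 24.47 N·m.
For a solid shaft τ_max = 16T/(πd³), so d = (16T/(π τ_allow))^(1/3) = (16·24.47/(π·3.66×10^7))^(1/3) = 0.01504 m.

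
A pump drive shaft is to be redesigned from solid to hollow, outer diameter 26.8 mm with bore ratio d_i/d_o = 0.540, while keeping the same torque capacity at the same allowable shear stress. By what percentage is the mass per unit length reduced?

Equal τ_max and T ⇒ the solid shaft needs d_s³ = d_o³(1−k⁴), so d_s = 26.8·(1−0.540⁴)^(1/3) = 26.02 mm.
Area ratio A_h/A_s = d_o²(1−k²)/d_s² = (1−k²)/(1−k⁴)^(2/3) = 0.7516.
Mass saving = 1 − 0.7516 = 24.8 %.

24.8 %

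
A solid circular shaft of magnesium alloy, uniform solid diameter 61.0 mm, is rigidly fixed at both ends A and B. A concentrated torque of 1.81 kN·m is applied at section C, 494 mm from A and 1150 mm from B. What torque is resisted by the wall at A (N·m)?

With uniform GJ and both ends fixed, compatibility θ_AC = θ_CB gives T_A·a = T_B·b, together with T_A + T_B = T₀.
T_A = T₀·b/(a+b) = 1810·1150/1644 = 1266 N·m; T_B = 543.9 N·m.

1270 N·m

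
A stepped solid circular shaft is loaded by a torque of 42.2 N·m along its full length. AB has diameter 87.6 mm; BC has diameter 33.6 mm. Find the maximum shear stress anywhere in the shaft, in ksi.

Under the same torque, τ_max = 16T/(πd³) is largest where d is smallest — segment BC (d = 33.6 mm).
τ_max = 16·42.20/(π·(0.0336)³) = 5.666×10^6 Pa.

0.822 ksi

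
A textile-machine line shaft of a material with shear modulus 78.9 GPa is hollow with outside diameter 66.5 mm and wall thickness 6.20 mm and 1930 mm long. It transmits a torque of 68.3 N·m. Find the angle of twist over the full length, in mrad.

1.55 mrad

J = π(d_o⁴ − d_i⁴)/32 = π(0.0665⁴ − 0.0541⁴)/32 = 1.079×10^-6 m⁴.
θ = T·L/(G·J) = 68.30 × 1.93 / (78.9×10⁹ × 1.079×10^-6) = 1.548×10^-3 rad.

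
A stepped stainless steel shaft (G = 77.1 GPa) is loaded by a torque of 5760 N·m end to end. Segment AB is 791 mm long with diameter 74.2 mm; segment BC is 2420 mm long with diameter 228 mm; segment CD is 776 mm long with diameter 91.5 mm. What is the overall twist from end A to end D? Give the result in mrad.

J_AB = π(0.0742)⁴/32 = 2.98×10^-6 m⁴; J_BC = π(0.228)⁴/32 = 2.65×10^-4 m⁴; J_CD = π(0.0915)⁴/32 = 6.88×10^-6 m⁴.
θ = (T/G)·Σ L_i/J_i = (5760/77.1×10⁹)·(0.791/2.98×10^-6 + 2.42/2.65×10^-4 + 0.776/6.88×10^-6) = 0.02896 rad.

29.0 mrad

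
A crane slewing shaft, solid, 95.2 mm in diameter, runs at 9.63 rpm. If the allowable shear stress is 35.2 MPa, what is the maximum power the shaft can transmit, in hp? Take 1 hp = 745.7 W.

J = πd⁴/32 = π(0.0952)⁴/32 = 8.064×10^-6 m⁴.
T_max = τ_allow·J/r = 3.52×10^7 × 8.064×10^-6 / 0.0476 = 5963 N·m.
ω = 2π·9.63/60 = 1.008 rad/s, so P_max = T_max·ω = 6014 W.

8.06 hp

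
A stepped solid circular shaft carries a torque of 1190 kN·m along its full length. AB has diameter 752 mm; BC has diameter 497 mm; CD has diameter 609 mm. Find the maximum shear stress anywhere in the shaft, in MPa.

Under the same torque, τ_max = 16T/(πd³) is largest where d is smallest — segment BC (d = 497 mm).
τ_max = 16·1.190e6/(π·(0.497)³) = 4.937×10^7 Pa.

49.4 MPa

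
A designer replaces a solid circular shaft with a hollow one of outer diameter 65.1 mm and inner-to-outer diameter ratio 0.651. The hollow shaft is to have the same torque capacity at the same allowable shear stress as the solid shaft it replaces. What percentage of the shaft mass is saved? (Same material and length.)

34.3 %

Equal τ_max and T ⇒ the solid shaft needs d_s³ = d_o³(1−k⁴), so d_s = 65.1·(1−0.651⁴)^(1/3) = 60.94 mm.
Area ratio A_h/A_s = d_o²(1−k²)/d_s² = (1−k²)/(1−k⁴)^(2/3) = 0.6575.
Mass saving = 1 − 0.6575 = 34.3 %.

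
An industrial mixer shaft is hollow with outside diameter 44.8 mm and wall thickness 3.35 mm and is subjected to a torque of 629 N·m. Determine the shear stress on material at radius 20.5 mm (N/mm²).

J = π(d_o⁴ − d_i⁴)/32 = π(0.0448⁴ − 0.0381⁴)/32 = 1.886×10^-7 m⁴.
Shear stress varies linearly with radius: τ = T·r/J = 629.0 × 0.0205 / 1.886×10^-7 = 6.837×10^7 Pa.

68.4 N/mm²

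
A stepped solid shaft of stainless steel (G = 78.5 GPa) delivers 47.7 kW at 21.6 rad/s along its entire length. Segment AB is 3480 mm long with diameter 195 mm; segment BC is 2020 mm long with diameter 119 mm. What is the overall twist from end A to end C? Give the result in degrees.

0.205°

ω = 21.6 rad/s, so T = P/ω = 47.7×10³ / 21.60 = 2208 N·m.
J_AB = π(0.195)⁴/32 = 1.42×10^-4 m⁴; J_BC = π(0.119)⁴/32 = 1.97×10^-5 m⁴.
θ = (T/G)·Σ L_i/J_i = (2208/78.5×10⁹)·(3.48/1.42×10^-4 + 2.02/1.97×10^-5) = 3.576×10^-3 rad.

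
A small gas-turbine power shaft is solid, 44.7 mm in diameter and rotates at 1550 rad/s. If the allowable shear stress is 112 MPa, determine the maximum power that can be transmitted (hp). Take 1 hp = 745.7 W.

J = πd⁴/32 = π(0.0447)⁴/32 = 3.919×10^-7 m⁴.
T_max = τ_allow·J/r = 1.12×10^8 × 3.919×10^-7 / 0.0224 = 1964 N·m.
ω = 1550 rad/s, so P_max = T_max·ω = 3.044×10^6 W.

4080 hp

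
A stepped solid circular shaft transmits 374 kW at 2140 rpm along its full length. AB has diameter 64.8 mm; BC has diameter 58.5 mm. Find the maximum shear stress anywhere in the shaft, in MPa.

ω = 2π·2140/60 = 224.1 rad/s, so T = P/ω = 374×10³ / 224.1 = 1669 N·m.
Under the same torque, τ_max = 16T/(πd³) is largest where d is smallest — segment BC (d = 58.5 mm).
τ_max = 16·1669/(π·(0.0585)³) = 4.246×10^7 Pa.

42.5 MPa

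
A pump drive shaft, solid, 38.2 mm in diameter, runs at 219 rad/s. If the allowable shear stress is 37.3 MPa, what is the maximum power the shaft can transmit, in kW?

89.4 kW

J = πd⁴/32 = π(0.0382)⁴/32 = 2.091×10^-7 m⁴.
T_max = τ_allow·J/r = 3.73×10^7 × 2.091×10^-7 / 0.0191 = 408.3 N·m.
ω = 219 rad/s, so P_max = T_max·ω = 8.941×10^4 W.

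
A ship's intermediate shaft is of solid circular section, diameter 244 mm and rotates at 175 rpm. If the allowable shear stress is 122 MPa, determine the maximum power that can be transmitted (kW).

J = πd⁴/32 = π(0.244)⁴/32 = 3.480×10^-4 m⁴.
T_max = τ_allow·J/r = 1.22×10^8 × 3.480×10^-4 / 0.122 = 348000 N·m.
ω = 2π·175/60 = 18.33 rad/s, so P_max = T_max·ω = 6.377×10^6 W.

6380 kW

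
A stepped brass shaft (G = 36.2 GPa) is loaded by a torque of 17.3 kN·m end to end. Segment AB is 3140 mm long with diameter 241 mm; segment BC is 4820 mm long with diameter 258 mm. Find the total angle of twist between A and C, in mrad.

J_AB = π(0.241)⁴/32 = 3.31×10^-4 m⁴; J_BC = π(0.258)⁴/32 = 4.35×10^-4 m⁴.
θ = (T/G)·Σ L_i/J_i = (17300/36.2×10⁹)·(3.14/3.31×10^-4 + 4.82/4.35×10^-4) = 9.827×10^-3 rad.

9.83 mrad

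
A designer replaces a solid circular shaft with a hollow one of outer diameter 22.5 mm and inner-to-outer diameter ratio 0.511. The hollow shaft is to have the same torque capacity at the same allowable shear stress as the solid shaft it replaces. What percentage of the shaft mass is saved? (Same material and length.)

Equal τ_max and T ⇒ the solid shaft needs d_s³ = d_o³(1−k⁴), so d_s = 22.5·(1−0.511⁴)^(1/3) = 21.98 mm.
Area ratio A_h/A_s = d_o²(1−k²)/d_s² = (1−k²)/(1−k⁴)^(2/3) = 0.7745.
Mass saving = 1 − 0.7745 = 22.6 %.

22.6 %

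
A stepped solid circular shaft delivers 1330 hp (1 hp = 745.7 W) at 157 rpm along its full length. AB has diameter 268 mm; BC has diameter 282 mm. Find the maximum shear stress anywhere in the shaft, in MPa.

ω = 2π·157/60 = 16.44 rad/s, so T = P/ω = 1330×745.7 / 16.44 = 60320 N·m.
Under the same torque, τ_max = 16T/(πd³) is largest where d is smallest — segment AB (d = 268 mm).
τ_max = 16·60320/(π·(0.268)³) = 1.596×10^7 Pa.

16.0 MPa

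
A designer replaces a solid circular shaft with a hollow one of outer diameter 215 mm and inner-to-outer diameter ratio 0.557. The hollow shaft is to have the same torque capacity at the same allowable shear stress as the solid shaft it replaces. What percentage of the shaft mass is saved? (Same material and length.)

Equal τ_max and T ⇒ the solid shaft needs d_s³ = d_o³(1−k⁴), so d_s = 215·(1−0.557⁴)^(1/3) = 207.9 mm.
Area ratio A_h/A_s = d_o²(1−k²)/d_s² = (1−k²)/(1−k⁴)^(2/3) = 0.7379.
Mass saving = 1 − 0.7379 = 26.2 %.

26.2 %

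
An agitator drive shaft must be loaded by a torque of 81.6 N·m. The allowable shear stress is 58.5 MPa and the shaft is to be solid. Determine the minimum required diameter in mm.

19.2 mm

For a solid shaft τ_max = 16T/(πd³), so d = (16T/(π τ_allow))^(1/3) = (16·81.60/(π·5.85×10^7))^(1/3) = 0.01922 m.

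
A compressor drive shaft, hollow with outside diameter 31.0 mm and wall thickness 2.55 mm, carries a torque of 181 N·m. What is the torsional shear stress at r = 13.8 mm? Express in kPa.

53700 kPa

J = π(d_o⁴ − d_i⁴)/32 = π(0.0310⁴ − 0.0259⁴)/32 = 4.649×10^-8 m⁴.
Shear stress varies linearly with radius: τ = T·r/J = 181.0 × 0.0138 / 4.649×10^-8 = 5.373×10^7 Pa.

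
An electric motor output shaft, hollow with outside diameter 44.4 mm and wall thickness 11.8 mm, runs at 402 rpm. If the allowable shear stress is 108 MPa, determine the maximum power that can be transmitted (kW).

J = π(d_o⁴ − d_i⁴)/32 = π(0.0444⁴ − 0.0208⁴)/32 = 3.632×10^-7 m⁴.
T_max = τ_allow·J/r = 1.08×10^8 × 3.632×10^-7 / 0.0222 = 1767 N·m.
ω = 2π·402/60 = 42.10 rad/s, so P_max = T_max·ω = 7.437×10^4 W.

74.4 kW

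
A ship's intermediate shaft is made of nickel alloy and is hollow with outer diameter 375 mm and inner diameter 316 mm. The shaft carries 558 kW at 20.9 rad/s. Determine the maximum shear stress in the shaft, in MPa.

ω = 20.9 rad/s, so T = P/ω = 558×10³ / 20.90 = 26700 N·m.
J = π(d_o⁴ − d_i⁴)/32 = π(0.375⁴ − 0.316⁴)/32 = 9.625×10^-4 m⁴.
τ_max = T·r/J = 26700 × 0.188 / 9.625×10^-4 = 5.201×10^6 Pa.

5.20 MPa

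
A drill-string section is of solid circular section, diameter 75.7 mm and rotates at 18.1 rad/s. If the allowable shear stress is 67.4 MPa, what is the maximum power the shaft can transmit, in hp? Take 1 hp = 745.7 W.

J = πd⁴/32 = π(0.0757)⁴/32 = 3.224×10^-6 m⁴.
T_max = τ_allow·J/r = 6.74×10^7 × 3.224×10^-6 / 0.0379 = 5741 N·m.
ω = 18.1 rad/s, so P_max = T_max·ω = 1.039×10^5 W.

139 hp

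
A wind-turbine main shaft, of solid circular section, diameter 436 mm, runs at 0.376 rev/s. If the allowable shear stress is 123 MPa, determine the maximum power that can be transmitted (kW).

4730 kW

J = πd⁴/32 = π(0.436)⁴/32 = 3.548×10^-3 m⁴.
T_max = τ_allow·J/r = 1.23×10^8 × 3.548×10^-3 / 0.218 = 2.002e6 N·m.
ω = 2π·0.376 = 2.362 rad/s, so P_max = T_max·ω = 4.729×10^6 W.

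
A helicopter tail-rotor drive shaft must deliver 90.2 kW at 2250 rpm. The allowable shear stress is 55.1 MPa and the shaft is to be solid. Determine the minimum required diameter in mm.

32.8 mm

ω = 2π·2250/60 = 235.6 rad/s, so T = P/ω = 90.2×10³ / 235.6 = 382.8 N·m.
For a solid shaft τ_max = 16T/(πd³), so d = (16T/(π τ_allow))^(1/3) = (16·382.8/(π·5.51×10^7))^(1/3) = 0.03283 m.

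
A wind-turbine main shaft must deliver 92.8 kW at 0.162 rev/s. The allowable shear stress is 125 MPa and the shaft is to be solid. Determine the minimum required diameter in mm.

ω = 2π·0.162 = 1.018 rad/s, so T = P/ω = 92.8×10³ / 1.018 = 91170 N·m.
For a solid shaft τ_max = 16T/(πd³), so d = (16T/(π τ_allow))^(1/3) = (16·91170/(π·1.25×10^8))^(1/3) = 0.1549 m.

155 mm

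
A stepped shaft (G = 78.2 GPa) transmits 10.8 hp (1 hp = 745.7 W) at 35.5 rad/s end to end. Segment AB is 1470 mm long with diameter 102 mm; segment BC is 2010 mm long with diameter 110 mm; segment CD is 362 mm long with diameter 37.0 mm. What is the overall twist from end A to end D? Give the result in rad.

0.00651 rad

ω = 35.5 rad/s, so T = P/ω = 10.8×745.7 / 35.50 = 226.9 N·m.
J_AB = π(0.102)⁴/32 = 1.06×10^-5 m⁴; J_BC = π(0.110)⁴/32 = 1.44×10^-5 m⁴; J_CD = π(0.0370)⁴/32 = 1.84×10^-7 m⁴.
θ = (T/G)·Σ L_i/J_i = (226.9/78.2×10⁹)·(1.47/1.06×10^-5 + 2.01/1.44×10^-5 + 0.362/1.84×10^-7) = 6.515×10^-3 rad.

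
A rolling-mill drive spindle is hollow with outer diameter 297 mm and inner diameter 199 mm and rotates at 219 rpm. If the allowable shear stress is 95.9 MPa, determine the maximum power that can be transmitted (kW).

9030 kW

J = π(d_o⁴ − d_i⁴)/32 = π(0.297⁴ − 0.199⁴)/32 = 6.099×10^-4 m⁴.
T_max = τ_allow·J/r = 9.59×10^7 × 6.099×10^-4 / 0.148 = 393900 N·m.
ω = 2π·219/60 = 22.93 rad/s, so P_max = T_max·ω = 9.033×10^6 W.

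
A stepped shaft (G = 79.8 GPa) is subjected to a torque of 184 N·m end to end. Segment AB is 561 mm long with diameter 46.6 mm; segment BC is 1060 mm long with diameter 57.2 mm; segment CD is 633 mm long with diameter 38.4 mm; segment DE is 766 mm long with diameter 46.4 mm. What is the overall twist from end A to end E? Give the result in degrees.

J_AB = π(0.0466)⁴/32 = 4.63×10^-7 m⁴; J_BC = π(0.0572)⁴/32 = 1.05×10^-6 m⁴; J_CD = π(0.0384)⁴/32 = 2.13×10^-7 m⁴; J_DE = π(0.0464)⁴/32 = 4.55×10^-7 m⁴.
θ = (T/G)·Σ L_i/J_i = (184.0/79.8×10⁹)·(0.561/4.63×10^-7 + 1.06/1.05×10^-6 + 0.633/2.13×10^-7 + 0.766/4.55×10^-7) = 0.01584 rad.

0.907°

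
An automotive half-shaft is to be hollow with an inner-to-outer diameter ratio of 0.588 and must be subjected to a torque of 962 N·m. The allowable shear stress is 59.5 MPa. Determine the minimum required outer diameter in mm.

For a hollow shaft with d_i/d_o = 0.588: τ_max = 16T/(π d_o³ (1−k⁴)), so d_o = [16T/(π τ_allow (1−k⁴))]^(1/3) = [16·962.0/(π·5.95×10^7·0.8805)]^(1/3) = 0.04539 m.

45.4 mm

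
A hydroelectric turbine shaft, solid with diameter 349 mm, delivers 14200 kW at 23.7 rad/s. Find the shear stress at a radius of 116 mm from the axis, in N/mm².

ω = 23.7 rad/s, so T = P/ω = 14200×10³ / 23.70 = 599200 N·m.
J = πd⁴/32 = π(0.349)⁴/32 = 1.456×10^-3 m⁴.
Shear stress varies linearly with radius: τ = T·r/J = 599200 × 0.116 / 1.456×10^-3 = 4.772×10^7 Pa.

47.7 N/mm²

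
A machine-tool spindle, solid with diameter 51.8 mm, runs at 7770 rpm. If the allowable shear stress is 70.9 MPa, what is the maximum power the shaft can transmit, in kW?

J = πd⁴/32 = π(0.0518)⁴/32 = 7.068×10^-7 m⁴.
T_max = τ_allow·J/r = 7.09×10^7 × 7.068×10^-7 / 0.0259 = 1935 N·m.
ω = 2π·7770/60 = 813.7 rad/s, so P_max = T_max·ω = 1.574×10^6 W.

1570 kW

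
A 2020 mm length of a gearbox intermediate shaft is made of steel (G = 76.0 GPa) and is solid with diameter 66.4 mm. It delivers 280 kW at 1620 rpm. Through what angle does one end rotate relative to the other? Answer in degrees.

ω = 2π·1620/60 = 169.6 rad/s, so T = P/ω = 280×10³ / 169.6 = 1650 N·m.
J = πd⁴/32 = π(0.0664)⁴/32 = 1.908×10^-6 m⁴.
θ = T·L/(G·J) = 1650 × 2.02 / (76.0×10⁹ × 1.908×10^-6) = 0.02299 rad.

1.32°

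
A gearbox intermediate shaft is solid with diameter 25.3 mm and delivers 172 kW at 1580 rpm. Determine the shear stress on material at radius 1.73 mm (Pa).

4.47e7 Pa

ω = 2π·1580/60 = 165.5 rad/s, so T = P/ω = 172×10³ / 165.5 = 1040 N·m.
J = πd⁴/32 = π(0.0253)⁴/32 = 4.022×10^-8 m⁴.
Shear stress varies linearly with radius: τ = T·r/J = 1040 × 0.00173 / 4.022×10^-8 = 4.471×10^7 Pa.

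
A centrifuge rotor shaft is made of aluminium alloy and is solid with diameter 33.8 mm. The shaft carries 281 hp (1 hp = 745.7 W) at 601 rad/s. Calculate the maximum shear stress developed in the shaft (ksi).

6.67 ksi

ω = 601 rad/s, so T = P/ω = 281×745.7 / 601.0 = 348.7 N·m.
J = πd⁴/32 = π(0.0338)⁴/32 = 1.281×10^-7 m⁴.
τ_max = T·r/J = 348.7 × 0.0169 / 1.281×10^-7 = 4.598×10^7 Pa.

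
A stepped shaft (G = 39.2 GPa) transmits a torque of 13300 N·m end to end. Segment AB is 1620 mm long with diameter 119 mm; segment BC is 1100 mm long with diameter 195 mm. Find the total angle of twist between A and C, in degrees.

1.75°

J_AB = π(0.119)⁴/32 = 1.97×10^-5 m⁴; J_BC = π(0.195)⁴/32 = 1.42×10^-4 m⁴.
θ = (T/G)·Σ L_i/J_i = (13300/39.2×10⁹)·(1.62/1.97×10^-5 + 1.10/1.42×10^-4) = 0.03055 rad.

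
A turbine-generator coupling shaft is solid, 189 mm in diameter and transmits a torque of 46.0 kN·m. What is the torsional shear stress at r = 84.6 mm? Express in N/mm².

31.1 N/mm²

J = πd⁴/32 = π(0.189)⁴/32 = 1.253×10^-4 m⁴.
Shear stress varies linearly with radius: τ = T·r/J = 46000 × 0.0846 / 1.253×10^-4 = 3.107×10^7 Pa.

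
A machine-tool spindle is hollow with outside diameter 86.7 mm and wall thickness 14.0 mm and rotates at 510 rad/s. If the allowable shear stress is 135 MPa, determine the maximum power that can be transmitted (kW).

6960 kW

J = π(d_o⁴ − d_i⁴)/32 = π(0.0867⁴ − 0.0587⁴)/32 = 4.382×10^-6 m⁴.
T_max = τ_allow·J/r = 1.35×10^8 × 4.382×10^-6 / 0.0433 = 13650 N·m.
ω = 510 rad/s, so P_max = T_max·ω = 6.959×10^6 W.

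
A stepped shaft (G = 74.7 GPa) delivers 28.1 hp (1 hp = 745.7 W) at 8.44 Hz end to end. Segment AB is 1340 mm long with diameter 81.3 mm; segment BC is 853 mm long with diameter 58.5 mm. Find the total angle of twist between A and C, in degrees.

ω = 2π·8.44 = 53.03 rad/s, so T = P/ω = 28.1×745.7 / 53.03 = 395.1 N·m.
J_AB = π(0.0813)⁴/32 = 4.29×10^-6 m⁴; J_BC = π(0.0585)⁴/32 = 1.15×10^-6 m⁴.
θ = (T/G)·Σ L_i/J_i = (395.1/74.7×10⁹)·(1.34/4.29×10^-6 + 0.853/1.15×10^-6) = 5.577×10^-3 rad.

0.320°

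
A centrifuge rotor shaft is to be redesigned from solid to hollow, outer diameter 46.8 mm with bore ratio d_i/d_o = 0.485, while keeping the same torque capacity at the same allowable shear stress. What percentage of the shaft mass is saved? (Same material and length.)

Equal τ_max and T ⇒ the solid shaft needs d_s³ = d_o³(1−k⁴), so d_s = 46.8·(1−0.485⁴)^(1/3) = 45.92 mm.
Area ratio A_h/A_s = d_o²(1−k²)/d_s² = (1−k²)/(1−k⁴)^(2/3) = 0.7944.
Mass saving = 1 − 0.7944 = 20.6 %.

20.6 %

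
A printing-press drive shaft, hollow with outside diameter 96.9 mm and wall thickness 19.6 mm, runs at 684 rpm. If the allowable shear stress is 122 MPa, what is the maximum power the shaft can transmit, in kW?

1360 kW

J = π(d_o⁴ − d_i⁴)/32 = π(0.0969⁴ − 0.0577⁴)/32 = 7.567×10^-6 m⁴.
T_max = τ_allow·J/r = 1.22×10^8 × 7.567×10^-6 / 0.0485 = 19060 N·m.
ω = 2π·684/60 = 71.63 rad/s, so P_max = T_max·ω = 1.365×10^6 W.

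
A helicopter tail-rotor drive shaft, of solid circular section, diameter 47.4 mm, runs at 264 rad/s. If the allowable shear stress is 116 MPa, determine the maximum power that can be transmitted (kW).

640 kW

J = πd⁴/32 = π(0.0474)⁴/32 = 4.956×10^-7 m⁴.
T_max = τ_allow·J/r = 1.16×10^8 × 4.956×10^-7 / 0.0237 = 2426 N·m.
ω = 264 rad/s, so P_max = T_max·ω = 6.404×10^5 W.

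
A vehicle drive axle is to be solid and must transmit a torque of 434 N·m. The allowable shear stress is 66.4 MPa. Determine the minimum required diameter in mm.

For a solid shaft τ_max = 16T/(πd³), so d = (16T/(π τ_allow))^(1/3) = (16·434.0/(π·6.64×10^7))^(1/3) = 0.03217 m.

32.2 mm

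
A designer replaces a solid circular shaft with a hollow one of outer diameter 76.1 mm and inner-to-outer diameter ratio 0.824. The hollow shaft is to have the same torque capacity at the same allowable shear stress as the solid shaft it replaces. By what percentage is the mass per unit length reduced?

51.5 %

Equal τ_max and T ⇒ the solid shaft needs d_s³ = d_o³(1−k⁴), so d_s = 76.1·(1−0.824⁴)^(1/3) = 61.93 mm.
Area ratio A_h/A_s = d_o²(1−k²)/d_s² = (1−k²)/(1−k⁴)^(2/3) = 0.4847.
Mass saving = 1 − 0.4847 = 51.5 %.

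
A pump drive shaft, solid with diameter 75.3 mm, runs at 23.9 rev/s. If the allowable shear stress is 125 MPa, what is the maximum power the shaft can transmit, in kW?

1570 kW

J = πd⁴/32 = π(0.0753)⁴/32 = 3.156×10^-6 m⁴.
T_max = τ_allow·J/r = 1.25×10^8 × 3.156×10^-6 / 0.0376 = 10480 N·m.
ω = 2π·23.9 = 150.2 rad/s, so P_max = T_max·ω = 1.574×10^6 W.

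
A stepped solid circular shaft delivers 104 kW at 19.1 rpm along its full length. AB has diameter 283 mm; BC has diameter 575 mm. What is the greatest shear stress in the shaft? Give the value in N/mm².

11.7 N/mm²

ω = 2π·19.1/60 = 2.000 rad/s, so T = P/ω = 104×10³ / 2.000 = 52000 N·m.
Under the same torque, τ_max = 16T/(πd³) is largest where d is smallest — segment AB (d = 283 mm).
τ_max = 16·52000/(π·(0.283)³) = 1.168×10^7 Pa.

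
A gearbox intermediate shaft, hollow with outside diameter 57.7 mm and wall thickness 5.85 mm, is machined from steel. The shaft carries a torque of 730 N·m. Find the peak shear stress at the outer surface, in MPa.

32.5 MPa

J = π(d_o⁴ − d_i⁴)/32 = π(0.0577⁴ − 0.0460⁴)/32 = 6.486×10^-7 m⁴.
τ_max = T·r/J = 730.0 × 0.0289 / 6.486×10^-7 = 3.247×10^7 Pa.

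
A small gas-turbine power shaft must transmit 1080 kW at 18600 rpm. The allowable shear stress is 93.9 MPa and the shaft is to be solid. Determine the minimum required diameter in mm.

31.1 mm

ω = 2π·18600/60 = 1948 rad/s, so T = P/ω = 1080×10³ / 1948 = 554.5 N·m.
For a solid shaft τ_max = 16T/(πd³), so d = (16T/(π τ_allow))^(1/3) = (16·554.5/(π·9.39×10^7))^(1/3) = 0.03110 m.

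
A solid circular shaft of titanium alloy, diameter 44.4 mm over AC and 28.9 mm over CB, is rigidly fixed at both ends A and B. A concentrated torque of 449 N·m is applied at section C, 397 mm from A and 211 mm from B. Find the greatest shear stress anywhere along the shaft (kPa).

Compatibility: T_A·a/J_AC = T_B·b/J_CB with T_A + T_B = T₀.
J_AC = 3.82×10^-7 m⁴, J_CB = 6.85×10^-8 m⁴, so T_A = T₀·(J_AC/a)/((J_AC/a)+(J_CB/b)) = 335.6 N·m, T_B = 113.4 N·m.
τ in each portion: τ_AC = 1.95×10^7 Pa, τ_CB = 2.39×10^7 Pa; maximum is in CB.
τ_max = T_CB·r/J = 113.4·0.0144/6.85×10^-8 = 2.392×10^7 Pa.

23900 kPa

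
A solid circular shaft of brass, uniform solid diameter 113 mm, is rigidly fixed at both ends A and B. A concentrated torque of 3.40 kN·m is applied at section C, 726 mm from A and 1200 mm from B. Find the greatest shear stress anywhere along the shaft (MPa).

7.48 MPa

With uniform GJ and both ends fixed, compatibility θ_AC = θ_CB gives T_A·a = T_B·b, together with T_A + T_B = T₀.
T_A = T₀·b/(a+b) = 3400·1200/1926 = 2118 N·m; T_B = 1282 N·m.
τ in each portion: τ_AC = 7.48×10^6 Pa, τ_CB = 4.52×10^6 Pa; maximum is in AC.
τ_max = T_AC·r/J = 2118·0.0565/1.60×10^-5 = 7.477×10^6 Pa.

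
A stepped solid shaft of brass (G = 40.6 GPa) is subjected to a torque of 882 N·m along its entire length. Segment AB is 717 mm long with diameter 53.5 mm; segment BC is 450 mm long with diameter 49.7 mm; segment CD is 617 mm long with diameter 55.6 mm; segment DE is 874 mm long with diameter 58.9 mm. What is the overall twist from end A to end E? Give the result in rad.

0.0660 rad

J_AB = π(0.0535)⁴/32 = 8.04×10^-7 m⁴; J_BC = π(0.0497)⁴/32 = 5.99×10^-7 m⁴; J_CD = π(0.0556)⁴/32 = 9.38×10^-7 m⁴; J_DE = π(0.0589)⁴/32 = 1.18×10^-6 m⁴.
θ = (T/G)·Σ L_i/J_i = (882.0/40.6×10⁹)·(0.717/8.04×10^-7 + 0.450/5.99×10^-7 + 0.617/9.38×10^-7 + 0.874/1.18×10^-6) = 0.06604 rad.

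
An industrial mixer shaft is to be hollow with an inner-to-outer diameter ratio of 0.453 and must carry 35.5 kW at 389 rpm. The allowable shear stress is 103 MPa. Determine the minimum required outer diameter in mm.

ω = 2π·389/60 = 40.74 rad/s, so T = P/ω = 35.5×10³ / 40.74 = 871.5 N·m.
For a hollow shaft with d_i/d_o = 0.453: τ_max = 16T/(π d_o³ (1−k⁴)), so d_o = [16T/(π τ_allow (1−k⁴))]^(1/3) = [16·871.5/(π·1.03×10^8·0.9579)]^(1/3) = 0.03556 m.

35.6 mm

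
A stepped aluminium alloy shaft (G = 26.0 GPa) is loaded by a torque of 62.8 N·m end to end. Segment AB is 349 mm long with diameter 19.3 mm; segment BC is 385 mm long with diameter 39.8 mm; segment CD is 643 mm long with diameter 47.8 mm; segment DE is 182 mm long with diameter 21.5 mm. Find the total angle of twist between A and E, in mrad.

89.6 mrad

J_AB = π(0.0193)⁴/32 = 1.36×10^-8 m⁴; J_BC = π(0.0398)⁴/32 = 2.46×10^-7 m⁴; J_CD = π(0.0478)⁴/32 = 5.13×10^-7 m⁴; J_DE = π(0.0215)⁴/32 = 2.10×10^-8 m⁴.
θ = (T/G)·Σ L_i/J_i = (62.80/26.0×10⁹)·(0.349/1.36×10^-8 + 0.385/2.46×10^-7 + 0.643/5.13×10^-7 + 0.182/2.10×10^-8) = 0.08965 rad.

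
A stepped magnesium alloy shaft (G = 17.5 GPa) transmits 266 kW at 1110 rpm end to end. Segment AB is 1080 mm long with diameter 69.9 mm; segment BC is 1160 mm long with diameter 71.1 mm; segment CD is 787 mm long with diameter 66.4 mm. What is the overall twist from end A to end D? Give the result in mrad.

ω = 2π·1110/60 = 116.2 rad/s, so T = P/ω = 266×10³ / 116.2 = 2288 N·m.
J_AB = π(0.0699)⁴/32 = 2.34×10^-6 m⁴; J_BC = π(0.0711)⁴/32 = 2.51×10^-6 m⁴; J_CD = π(0.0664)⁴/32 = 1.91×10^-6 m⁴.
θ = (T/G)·Σ L_i/J_i = (2288/17.5×10⁹)·(1.08/2.34×10^-6 + 1.16/2.51×10^-6 + 0.787/1.91×10^-6) = 0.1746 rad.

175 mrad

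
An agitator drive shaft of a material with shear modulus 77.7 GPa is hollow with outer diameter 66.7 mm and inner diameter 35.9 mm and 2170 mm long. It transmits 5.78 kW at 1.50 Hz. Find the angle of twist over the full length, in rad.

0.00962 rad

ω = 2π·1.50 = 9.425 rad/s, so T = P/ω = 5.78×10³ / 9.425 = 613.3 N·m.
J = π(d_o⁴ − d_i⁴)/32 = π(0.0667⁴ − 0.0359⁴)/32 = 1.780×10^-6 m⁴.
θ = T·L/(G·J) = 613.3 × 2.17 / (77.7×10⁹ × 1.780×10^-6) = 9.622×10^-3 rad.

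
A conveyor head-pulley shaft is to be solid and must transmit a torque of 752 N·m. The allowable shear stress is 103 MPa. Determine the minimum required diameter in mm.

For a solid shaft τ_max = 16T/(πd³), so d = (16T/(π τ_allow))^(1/3) = (16·752.0/(π·1.03×10^8))^(1/3) = 0.03338 m.

33.4 mm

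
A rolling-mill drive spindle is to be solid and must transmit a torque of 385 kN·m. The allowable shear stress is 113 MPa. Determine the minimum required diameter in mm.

For a solid shaft τ_max = 16T/(πd³), so d = (16T/(π τ_allow))^(1/3) = (16·385000/(π·1.13×10^8))^(1/3) = 0.2589 m.

259 mm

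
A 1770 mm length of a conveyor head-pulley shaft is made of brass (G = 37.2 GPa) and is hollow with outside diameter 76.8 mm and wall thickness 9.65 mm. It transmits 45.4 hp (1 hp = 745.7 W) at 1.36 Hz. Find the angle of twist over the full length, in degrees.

ω = 2π·1.36 = 8.545 rad/s, so T = P/ω = 45.4×745.7 / 8.545 = 3962 N·m.
J = π(d_o⁴ − d_i⁴)/32 = π(0.0768⁴ − 0.0575⁴)/32 = 2.342×10^-6 m⁴.
θ = T·L/(G·J) = 3962 × 1.77 / (37.2×10⁹ × 2.342×10^-6) = 0.08048 rad.

4.61°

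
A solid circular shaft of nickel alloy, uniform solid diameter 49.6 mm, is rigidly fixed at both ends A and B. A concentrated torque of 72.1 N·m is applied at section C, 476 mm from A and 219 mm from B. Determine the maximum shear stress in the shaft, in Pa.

With uniform GJ and both ends fixed, compatibility θ_AC = θ_CB gives T_A·a = T_B·b, together with T_A + T_B = T₀.
T_A = T₀·b/(a+b) = 72.10·219/695.0 = 22.72 N·m; T_B = 49.38 N·m.
τ in each portion: τ_AC = 9.48×10^5 Pa, τ_CB = 2.06×10^6 Pa; maximum is in CB.
τ_max = T_CB·r/J = 49.38·0.0248/5.94×10^-7 = 2.061×10^6 Pa.

2.06e6 Pa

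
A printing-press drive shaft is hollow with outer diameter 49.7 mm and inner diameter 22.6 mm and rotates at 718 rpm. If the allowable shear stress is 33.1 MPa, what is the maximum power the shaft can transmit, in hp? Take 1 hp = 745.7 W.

77.0 hp

J = π(d_o⁴ − d_i⁴)/32 = π(0.0497⁴ − 0.0226⁴)/32 = 5.734×10^-7 m⁴.
T_max = τ_allow·J/r = 3.31×10^7 × 5.734×10^-7 / 0.0249 = 763.7 N·m.
ω = 2π·718/60 = 75.19 rad/s, so P_max = T_max·ω = 5.743×10^4 W.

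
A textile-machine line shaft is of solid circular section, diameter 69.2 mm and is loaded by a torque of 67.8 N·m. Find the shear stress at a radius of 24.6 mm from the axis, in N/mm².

J = πd⁴/32 = π(0.0692)⁴/32 = 2.251×10^-6 m⁴.
Shear stress varies linearly with radius: τ = T·r/J = 67.80 × 0.0246 / 2.251×10^-6 = 7.409×10^5 Pa.

0.741 N/mm²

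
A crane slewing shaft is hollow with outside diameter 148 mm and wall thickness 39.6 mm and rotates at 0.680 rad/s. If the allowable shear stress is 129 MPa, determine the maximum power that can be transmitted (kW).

53.2 kW

J = π(d_o⁴ − d_i⁴)/32 = π(0.148⁴ − 0.0688⁴)/32 = 4.490×10^-5 m⁴.
T_max = τ_allow·J/r = 1.29×10^8 × 4.490×10^-5 / 0.0740 = 78280 N·m.
ω = 0.680 rad/s, so P_max = T_max·ω = 5.323×10^4 W.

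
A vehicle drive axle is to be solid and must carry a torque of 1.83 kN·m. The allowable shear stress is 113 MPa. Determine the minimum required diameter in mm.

For a solid shaft τ_max = 16T/(πd³), so d = (16T/(π τ_allow))^(1/3) = (16·1830/(π·1.13×10^8))^(1/3) = 0.04353 m.

43.5 mm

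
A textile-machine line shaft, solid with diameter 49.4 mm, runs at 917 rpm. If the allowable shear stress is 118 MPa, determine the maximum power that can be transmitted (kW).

268 kW

J = πd⁴/32 = π(0.0494)⁴/32 = 5.847×10^-7 m⁴.
T_max = τ_allow·J/r = 1.18×10^8 × 5.847×10^-7 / 0.0247 = 2793 N·m.
ω = 2π·917/60 = 96.03 rad/s, so P_max = T_max·ω = 2.682×10^5 W.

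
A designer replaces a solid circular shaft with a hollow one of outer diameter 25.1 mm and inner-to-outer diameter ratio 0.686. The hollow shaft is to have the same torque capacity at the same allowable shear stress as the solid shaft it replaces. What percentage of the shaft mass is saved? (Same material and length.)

37.4 %

Equal τ_max and T ⇒ the solid shaft needs d_s³ = d_o³(1−k⁴), so d_s = 25.1·(1−0.686⁴)^(1/3) = 23.09 mm.
Area ratio A_h/A_s = d_o²(1−k²)/d_s² = (1−k²)/(1−k⁴)^(2/3) = 0.6256.
Mass saving = 1 − 0.6256 = 37.4 %.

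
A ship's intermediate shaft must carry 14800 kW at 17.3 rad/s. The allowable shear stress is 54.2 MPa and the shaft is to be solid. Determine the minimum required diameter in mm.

432 mm

ω = 17.3 rad/s, so T = P/ω = 14800×10³ / 17.30 = 855500 N·m.
For a solid shaft τ_max = 16T/(πd³), so d = (16T/(π τ_allow))^(1/3) = (16·855500/(π·5.42×10^7))^(1/3) = 0.4316 m.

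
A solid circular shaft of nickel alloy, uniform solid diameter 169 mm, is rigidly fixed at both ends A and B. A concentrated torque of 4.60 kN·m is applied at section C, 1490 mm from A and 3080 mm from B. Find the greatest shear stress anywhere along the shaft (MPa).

With uniform GJ and both ends fixed, compatibility θ_AC = θ_CB gives T_A·a = T_B·b, together with T_A + T_B = T₀.
T_A = T₀·b/(a+b) = 4600·3080/4570 = 3100 N·m; T_B = 1500 N·m.
τ in each portion: τ_AC = 3.27×10^6 Pa, τ_CB = 1.58×10^6 Pa; maximum is in AC.
τ_max = T_AC·r/J = 3100·0.0845/8.01×10^-5 = 3.271×10^6 Pa.

3.27 MPa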